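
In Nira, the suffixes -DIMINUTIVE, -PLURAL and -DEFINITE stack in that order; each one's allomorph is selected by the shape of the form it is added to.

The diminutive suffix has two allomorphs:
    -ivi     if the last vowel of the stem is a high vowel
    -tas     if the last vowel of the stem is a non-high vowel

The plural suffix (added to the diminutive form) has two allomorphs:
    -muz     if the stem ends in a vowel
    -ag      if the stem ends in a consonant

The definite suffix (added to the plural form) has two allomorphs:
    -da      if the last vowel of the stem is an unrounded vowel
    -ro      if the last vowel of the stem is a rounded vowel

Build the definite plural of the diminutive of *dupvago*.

*dupvago* — last vowel /o/ (a non-high vowel) → -tas → *dupvagotas*.
The diminutive form *dupvagotas* — final sound /s/ (a consonant) → -ag → *dupvagotasag*.
Since the last vowel of the plural form *dupvagotasag* is /a/ (an unrounded vowel), it takes -da, giving *dupvagotasagda*.

dupvagotasagda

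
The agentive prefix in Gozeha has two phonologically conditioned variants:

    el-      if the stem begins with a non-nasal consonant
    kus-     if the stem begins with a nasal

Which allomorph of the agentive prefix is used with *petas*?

The first consonant of *petas* is /p/, which is non-nasal, so the prefix is el-.

el-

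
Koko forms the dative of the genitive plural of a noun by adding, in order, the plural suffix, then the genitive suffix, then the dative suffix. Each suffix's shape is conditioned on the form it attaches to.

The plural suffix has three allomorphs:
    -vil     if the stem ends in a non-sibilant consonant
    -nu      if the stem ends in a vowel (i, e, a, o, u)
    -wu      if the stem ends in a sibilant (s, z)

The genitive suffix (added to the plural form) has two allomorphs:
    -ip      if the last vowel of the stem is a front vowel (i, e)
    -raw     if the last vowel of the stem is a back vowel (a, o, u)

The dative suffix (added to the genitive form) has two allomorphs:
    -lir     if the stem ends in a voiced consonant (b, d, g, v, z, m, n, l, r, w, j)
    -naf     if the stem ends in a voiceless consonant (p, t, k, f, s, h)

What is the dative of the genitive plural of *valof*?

valofvilipnaf

Since the final sound of *valof* is /f/ (a non-sibilant consonant), it takes -vil, giving *valofvil*.
The plural form *valofvil* — last vowel /i/ (a front vowel) → -ip → *valofvilip*.
Since the final consonant of the genitive form *valofvilip* is /p/ (voiceless), it takes -naf, giving *valofvilipnaf*.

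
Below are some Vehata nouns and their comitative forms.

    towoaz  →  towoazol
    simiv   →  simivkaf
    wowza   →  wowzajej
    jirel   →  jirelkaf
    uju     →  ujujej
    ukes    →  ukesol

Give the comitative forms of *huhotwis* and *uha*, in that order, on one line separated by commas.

The suffix is conditioned by the final sound: -ol when the stem ends in a sibilant (*towoaz*, *ukes*); -kaf when the stem ends in a non-sibilant consonant (*simiv*, *jirel*); -jej when the stem ends in a vowel (*wowza*, *uju*).
Since the final sound of *huhotwis* is /s/ (a sibilant), it takes -ol, giving *huhotwisol*.
The final sound of *uha* is /a/, which is a vowel, so the suffix is -jej, giving *uhajej*.

huhotwisol, uhajej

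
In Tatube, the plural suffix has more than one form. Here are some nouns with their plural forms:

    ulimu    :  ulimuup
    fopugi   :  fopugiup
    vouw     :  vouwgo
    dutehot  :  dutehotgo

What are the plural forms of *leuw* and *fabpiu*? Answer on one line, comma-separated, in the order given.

leuwgo, fabpiuup

The alternation tracks the final sound of the stem — -go when the stem ends in a consonant (*vouw*, *dutehot*); -up when the stem ends in a vowel (*ulimu*, *fopugi*).
*leuw*: final sound = /w/, a consonant → -go → *leuwgo*.
Since the final sound of *fabpiu* is /u/ (a vowel), it takes -up, giving *fabpiuup*.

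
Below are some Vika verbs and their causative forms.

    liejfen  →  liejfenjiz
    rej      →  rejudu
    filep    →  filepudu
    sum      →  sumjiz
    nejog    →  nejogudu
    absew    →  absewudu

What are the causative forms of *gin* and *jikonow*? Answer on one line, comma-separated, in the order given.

The suffix is conditioned by the final consonant: -jiz when the stem ends in a nasal (*liejfen*, *sum*); -udu when the stem ends in a non-nasal consonant (*rej*, *filep*, *nejog*, *absew*).
The final consonant of *gin* is /n/, which is a nasal, so the suffix is -jiz, giving *ginjiz*.
The final consonant of *jikonow* is /w/, which is non-nasal, so the suffix is -udu, giving *jikonowudu*.

ginjiz, jikonowudu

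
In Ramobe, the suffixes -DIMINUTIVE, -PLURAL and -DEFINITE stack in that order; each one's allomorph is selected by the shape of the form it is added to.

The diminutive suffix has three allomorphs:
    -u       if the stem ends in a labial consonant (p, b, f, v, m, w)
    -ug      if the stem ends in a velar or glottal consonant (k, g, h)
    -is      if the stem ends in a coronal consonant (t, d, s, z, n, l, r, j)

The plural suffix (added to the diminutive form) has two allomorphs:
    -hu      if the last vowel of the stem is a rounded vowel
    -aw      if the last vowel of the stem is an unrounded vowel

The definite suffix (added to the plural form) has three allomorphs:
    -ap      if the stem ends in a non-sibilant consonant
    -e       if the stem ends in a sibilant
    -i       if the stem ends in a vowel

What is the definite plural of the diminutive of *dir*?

*dir*: final consonant = /r/, coronal → -is → *diris*.
Since the last vowel of the diminutive form *diris* is /i/ (an unrounded vowel), it takes -aw, giving *dirisaw*.
The final sound of the plural form *dirisaw* is /w/, which is a non-sibilant consonant, so the definite suffix is -ap, giving *dirisawap*.

dirisawap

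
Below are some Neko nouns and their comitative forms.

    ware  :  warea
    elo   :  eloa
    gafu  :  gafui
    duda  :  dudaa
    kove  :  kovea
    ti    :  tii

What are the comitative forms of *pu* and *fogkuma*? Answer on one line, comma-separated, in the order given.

pui, fogkumaa

The pattern is height harmony: -i when the last vowel of the stem is a high vowel (*gafu*, *ti*); -a when the last vowel of the stem is a non-high vowel (*ware*, *elo*, *duda*, *kove*).
*pu*: last vowel = /u/, a high vowel → -i → *pui*.
*fogkuma* — last vowel /a/ (a non-high vowel) → -a → *fogkumaa*.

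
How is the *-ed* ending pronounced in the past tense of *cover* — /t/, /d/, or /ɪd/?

The stem *cover* ends in a voiced sound other than /d/.
The -ed suffix is realized as /ɪd/ after /t, d/; as /t/ after other voiceless consonants; and as /d/ after other voiced sounds.
So -ed on *cover* is pronounced /d/.

/d/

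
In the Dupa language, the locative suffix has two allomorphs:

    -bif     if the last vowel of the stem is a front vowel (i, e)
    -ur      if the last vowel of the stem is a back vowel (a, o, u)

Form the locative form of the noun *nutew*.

nutewbif

The last vowel of *nutew* is /e/, which is a front vowel, so the suffix is -bif, giving *nutewbif*.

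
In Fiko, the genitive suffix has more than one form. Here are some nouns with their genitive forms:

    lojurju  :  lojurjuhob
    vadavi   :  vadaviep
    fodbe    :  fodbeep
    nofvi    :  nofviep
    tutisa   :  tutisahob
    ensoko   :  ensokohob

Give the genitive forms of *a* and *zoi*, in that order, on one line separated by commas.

The pattern is front/back vowel harmony: -ep when the last vowel of the stem is a front vowel (*vadavi*, *fodbe*, *nofvi*); -hob when the last vowel of the stem is a back vowel (*lojurju*, *tutisa*, *ensoko*).
*a* — last vowel /a/ (a back vowel) → -hob → *ahob*.
The last vowel of *zoi* is /i/, which is a front vowel, so the suffix is -ep, giving *zoiep*.

ahob, zoiep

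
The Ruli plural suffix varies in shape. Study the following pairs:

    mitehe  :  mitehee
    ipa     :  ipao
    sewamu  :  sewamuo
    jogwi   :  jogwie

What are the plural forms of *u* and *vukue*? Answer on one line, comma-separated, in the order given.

The pattern is front/back vowel harmony: -e when the last vowel of the stem is a front vowel (*mitehe*, *jogwi*); -o when the last vowel of the stem is a back vowel (*ipa*, *sewamu*).
*u*: last vowel = /u/, a back vowel → -o → *uo*.
Since the last vowel of *vukue* is /e/ (a front vowel), it takes -e, giving *vukuee*.

uo, vukuee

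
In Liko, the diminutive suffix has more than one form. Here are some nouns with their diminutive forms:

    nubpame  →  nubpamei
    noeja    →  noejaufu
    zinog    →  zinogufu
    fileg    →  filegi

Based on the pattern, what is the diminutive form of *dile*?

dilei

The suffix is conditioned by the last vowel: -i when the last vowel of the stem is a front vowel (*nubpame*, *fileg*); -ufu when the last vowel of the stem is a back vowel (*noeja*, *zinog*).
Since the last vowel of *dile* is /e/ (a front vowel), it takes -i, giving *dilei*.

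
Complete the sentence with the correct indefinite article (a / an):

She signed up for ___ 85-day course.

an

The indefinite article is chosen by the initial *sound* of the following word, not its spelling.
The number *85* is spoken "eighty-…", beginning with /ˈeɪti/ — a vowel sound.
So the article is *an*: She signed up for an 85-day course.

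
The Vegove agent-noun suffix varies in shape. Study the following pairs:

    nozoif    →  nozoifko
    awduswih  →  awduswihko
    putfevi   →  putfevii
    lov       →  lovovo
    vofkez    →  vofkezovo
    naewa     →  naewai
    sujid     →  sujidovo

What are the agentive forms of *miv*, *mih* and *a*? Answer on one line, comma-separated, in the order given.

Looking at the final sound of each stem: -ko when the stem ends in a voiceless consonant (*nozoif*, *awduswih*); -ovo when the stem ends in a voiced consonant (*lov*, *vofkez*, *sujid*); -i when the stem ends in a vowel (*putfevi*, *naewa*).
Since the final sound of *miv* is /v/ (a voiced consonant), it takes -ovo, giving *mivovo*.
*mih*: final sound = /h/, a voiceless consonant → -ko → *mihko*.
Since the final sound of *a* is /a/ (a vowel), it takes -i, giving *ai*.

mivovo, mihko, ai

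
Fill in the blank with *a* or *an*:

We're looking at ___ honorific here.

The indefinite article is chosen by the initial *sound* of the following word, not its spelling.
*honorific* begins with the sound /ɒ/ (silent h) — a vowel sound.
So the article is *an*: We're looking at an honorific here.

an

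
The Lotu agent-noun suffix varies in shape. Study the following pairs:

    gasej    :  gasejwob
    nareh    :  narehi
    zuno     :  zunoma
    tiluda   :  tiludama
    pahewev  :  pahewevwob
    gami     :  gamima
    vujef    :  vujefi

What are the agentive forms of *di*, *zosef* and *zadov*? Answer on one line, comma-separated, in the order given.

The suffix is conditioned by the final sound: -i when the stem ends in a voiceless consonant (*nareh*, *vujef*); -wob when the stem ends in a voiced consonant (*gasej*, *pahewev*); -ma when the stem ends in a vowel (*zuno*, *tiluda*, *gami*).
*di* — final sound /i/ (a vowel) → -ma → *dima*.
Since the final sound of *zosef* is /f/ (a voiceless consonant), it takes -i, giving *zosefi*.
The final sound of *zadov* is /v/, which is a voiced consonant, so the suffix is -wob, giving *zadovwob*.

dima, zosefi, zadovwob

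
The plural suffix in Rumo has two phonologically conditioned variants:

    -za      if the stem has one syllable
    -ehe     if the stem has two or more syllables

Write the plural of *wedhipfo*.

*wedhipfo* has 3 syllables, so the suffix is -ehe, giving *wedhipfoehe*.

wedhipfoehe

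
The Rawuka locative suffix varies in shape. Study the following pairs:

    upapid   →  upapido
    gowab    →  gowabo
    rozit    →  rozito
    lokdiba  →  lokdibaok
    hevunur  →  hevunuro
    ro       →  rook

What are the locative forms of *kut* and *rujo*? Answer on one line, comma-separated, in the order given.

kuto, rujook

The alternation tracks the final sound of the stem — -o when the stem ends in a consonant (*upapid*, *gowab*, *rozit*, *hevunur*); -ok when the stem ends in a vowel (*lokdiba*, *ro*).
The final sound of *kut* is /t/, which is a consonant, so the suffix is -o, giving *kuto*.
*rujo*: final sound = /o/, a vowel → -ok → *rujook*.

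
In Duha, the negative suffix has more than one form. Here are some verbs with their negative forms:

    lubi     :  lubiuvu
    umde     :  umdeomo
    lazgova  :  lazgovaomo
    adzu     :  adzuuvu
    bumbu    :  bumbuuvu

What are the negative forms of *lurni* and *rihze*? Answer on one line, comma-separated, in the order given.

lurniuvu, rihzeomo

The pattern is height harmony: -uvu when the last vowel of the stem is a high vowel (*lubi*, *adzu*, *bumbu*); -omo when the last vowel of the stem is a non-high vowel (*umde*, *lazgova*).
The last vowel of *lurni* is /i/, which is a high vowel, so the suffix is -uvu, giving *lurniuvu*.
*rihze* — last vowel /e/ (a non-high vowel) → -omo → *rihzeomo*.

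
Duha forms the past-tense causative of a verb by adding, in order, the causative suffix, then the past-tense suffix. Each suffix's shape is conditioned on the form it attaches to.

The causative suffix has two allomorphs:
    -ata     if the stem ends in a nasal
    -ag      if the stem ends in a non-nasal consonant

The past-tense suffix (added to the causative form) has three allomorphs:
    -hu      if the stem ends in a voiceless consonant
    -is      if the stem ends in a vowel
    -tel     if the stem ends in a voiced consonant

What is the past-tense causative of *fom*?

fomatais

The final consonant of *fom* is /m/, which is a nasal, so the causative suffix is -ata, giving *fomata*.
The final sound of the causative form *fomata* is /a/, which is a vowel, so the past-tense suffix is -is, giving *fomatais*.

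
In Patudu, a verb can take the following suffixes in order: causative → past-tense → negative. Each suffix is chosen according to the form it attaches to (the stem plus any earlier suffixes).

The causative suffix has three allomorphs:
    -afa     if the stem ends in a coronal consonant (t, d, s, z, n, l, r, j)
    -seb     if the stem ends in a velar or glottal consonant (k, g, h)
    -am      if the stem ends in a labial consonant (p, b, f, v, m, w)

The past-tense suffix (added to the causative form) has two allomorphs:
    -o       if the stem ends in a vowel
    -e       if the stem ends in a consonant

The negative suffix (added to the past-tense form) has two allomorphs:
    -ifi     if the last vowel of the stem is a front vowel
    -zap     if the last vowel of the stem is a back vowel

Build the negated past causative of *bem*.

Since the final consonant of *bem* is /m/ (labial), it takes -am, giving *bemam*.
The causative form *bemam*: final sound = /m/, a consonant → -e → *bemame*.
The past-tense form *bemame* — last vowel /e/ (a front vowel) → -ifi → *bemameifi*.

bemameifi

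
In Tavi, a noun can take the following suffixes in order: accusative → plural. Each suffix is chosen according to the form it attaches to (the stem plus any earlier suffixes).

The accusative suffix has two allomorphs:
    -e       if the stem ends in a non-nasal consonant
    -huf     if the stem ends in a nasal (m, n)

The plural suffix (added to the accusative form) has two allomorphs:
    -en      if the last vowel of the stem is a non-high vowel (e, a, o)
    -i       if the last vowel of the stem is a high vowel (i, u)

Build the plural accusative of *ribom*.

ribomhufi

The final consonant of *ribom* is /m/, which is a nasal, so the accusative suffix is -huf, giving *ribomhuf*.
The accusative form *ribomhuf*: last vowel = /u/, a high vowel → -i → *ribomhufi*.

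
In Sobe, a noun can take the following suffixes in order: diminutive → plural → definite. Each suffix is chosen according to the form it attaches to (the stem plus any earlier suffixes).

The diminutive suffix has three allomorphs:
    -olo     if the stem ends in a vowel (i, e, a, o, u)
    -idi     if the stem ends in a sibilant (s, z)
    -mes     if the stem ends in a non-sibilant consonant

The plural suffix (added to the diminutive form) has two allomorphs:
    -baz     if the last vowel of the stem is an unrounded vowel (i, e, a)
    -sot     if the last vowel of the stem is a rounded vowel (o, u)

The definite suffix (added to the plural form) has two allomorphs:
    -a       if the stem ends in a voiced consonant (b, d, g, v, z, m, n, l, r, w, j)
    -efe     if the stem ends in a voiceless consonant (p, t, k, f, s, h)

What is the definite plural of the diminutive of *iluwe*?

The final sound of *iluwe* is /e/, which is a vowel, so the diminutive suffix is -olo, giving *iluweolo*.
The diminutive form *iluweolo* — last vowel /o/ (a rounded vowel) → -sot → *iluweolosot*.
The plural form *iluweolosot* — final consonant /t/ (voiceless) → -efe → *iluweolosotefe*.

iluweolosotefe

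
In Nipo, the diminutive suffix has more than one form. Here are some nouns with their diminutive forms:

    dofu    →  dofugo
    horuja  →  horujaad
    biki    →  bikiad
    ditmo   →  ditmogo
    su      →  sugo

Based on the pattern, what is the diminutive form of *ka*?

The pattern is rounding harmony: -go when the last vowel of the stem is a rounded vowel (*dofu*, *ditmo*, *su*); -ad when the last vowel of the stem is an unrounded vowel (*horuja*, *biki*).
Since the last vowel of *ka* is /a/ (an unrounded vowel), it takes -ad, giving *kaad*.

kaad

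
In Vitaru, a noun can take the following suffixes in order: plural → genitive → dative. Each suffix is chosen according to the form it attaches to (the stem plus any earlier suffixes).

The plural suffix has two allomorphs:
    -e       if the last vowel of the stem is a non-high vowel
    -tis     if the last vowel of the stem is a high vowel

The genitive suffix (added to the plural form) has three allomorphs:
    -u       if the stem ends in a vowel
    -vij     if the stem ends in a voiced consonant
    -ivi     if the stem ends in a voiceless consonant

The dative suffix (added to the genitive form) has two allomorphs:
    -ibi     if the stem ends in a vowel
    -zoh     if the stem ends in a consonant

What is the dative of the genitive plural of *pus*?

pustisiviibi

The last vowel of *pus* is /u/, which is a high vowel, so the plural suffix is -tis, giving *pustis*.
The plural form *pustis*: final sound = /s/, a voiceless consonant → -ivi → *pustisivi*.
The genitive form *pustisivi*: final sound = /i/, a vowel → -ibi → *pustisiviibi*.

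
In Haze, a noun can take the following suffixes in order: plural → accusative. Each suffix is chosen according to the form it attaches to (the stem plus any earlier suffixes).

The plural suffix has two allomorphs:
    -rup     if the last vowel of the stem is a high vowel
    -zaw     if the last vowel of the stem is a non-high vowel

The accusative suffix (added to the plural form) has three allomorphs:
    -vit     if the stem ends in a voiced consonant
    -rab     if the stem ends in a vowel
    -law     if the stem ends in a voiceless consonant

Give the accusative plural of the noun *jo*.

*jo* — last vowel /o/ (a non-high vowel) → -zaw → *jozaw*.
The plural form *jozaw*: final sound = /w/, a voiced consonant → -vit → *jozawvit*.

jozawvit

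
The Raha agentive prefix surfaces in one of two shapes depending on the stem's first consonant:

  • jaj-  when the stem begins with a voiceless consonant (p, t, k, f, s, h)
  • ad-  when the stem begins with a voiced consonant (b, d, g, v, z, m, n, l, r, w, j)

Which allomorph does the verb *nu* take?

ad-

*nu* — first consonant /n/ (voiced) → ad-.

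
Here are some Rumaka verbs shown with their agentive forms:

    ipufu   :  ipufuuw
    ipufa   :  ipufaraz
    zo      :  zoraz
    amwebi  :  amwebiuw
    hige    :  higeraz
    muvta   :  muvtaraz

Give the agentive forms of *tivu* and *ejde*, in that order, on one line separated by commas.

The suffix is conditioned by the last vowel: -uw when the last vowel of the stem is a high vowel (*ipufu*, *amwebi*); -raz when the last vowel of the stem is a non-high vowel (*ipufa*, *zo*, *hige*, *muvta*).
The last vowel of *tivu* is /u/, which is a high vowel, so the suffix is -uw, giving *tivuuw*.
*ejde* — last vowel /e/ (a non-high vowel) → -raz → *ejderaz*.

tivuuw, ejderaz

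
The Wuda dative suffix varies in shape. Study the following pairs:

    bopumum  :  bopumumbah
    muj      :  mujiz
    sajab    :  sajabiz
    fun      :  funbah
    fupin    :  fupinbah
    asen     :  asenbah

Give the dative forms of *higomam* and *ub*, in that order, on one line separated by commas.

The alternation tracks the final consonant of the stem — -bah when the stem ends in a nasal (*bopumum*, *fun*, *fupin*, *asen*); -iz when the stem ends in a non-nasal consonant (*muj*, *sajab*).
*higomam* — final consonant /m/ (a nasal) → -bah → *higomambah*.
The final consonant of *ub* is /b/, which is non-nasal, so the suffix is -iz, giving *ubiz*.

higomambah, ubiz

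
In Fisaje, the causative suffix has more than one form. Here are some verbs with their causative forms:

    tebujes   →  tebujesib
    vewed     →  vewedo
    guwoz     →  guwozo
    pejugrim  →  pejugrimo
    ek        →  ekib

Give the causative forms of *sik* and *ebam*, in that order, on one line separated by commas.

sikib, ebamo

Looking at the final consonant of each stem: -ib when the stem ends in a voiceless consonant (*tebujes*, *ek*); -o when the stem ends in a voiced consonant (*vewed*, *guwoz*, *pejugrim*).
The final consonant of *sik* is /k/, which is voiceless, so the suffix is -ib, giving *sikib*.
*ebam* — final consonant /m/ (voiced) → -o → *ebamo*.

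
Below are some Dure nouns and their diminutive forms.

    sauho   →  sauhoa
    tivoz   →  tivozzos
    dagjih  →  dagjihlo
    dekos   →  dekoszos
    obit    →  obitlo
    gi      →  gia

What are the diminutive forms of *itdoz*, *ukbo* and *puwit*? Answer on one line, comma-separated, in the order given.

itdozzos, ukboa, puwitlo

The alternation tracks the final sound of the stem — -zos when the stem ends in a sibilant (*tivoz*, *dekos*); -lo when the stem ends in a non-sibilant consonant (*dagjih*, *obit*); -a when the stem ends in a vowel (*sauho*, *gi*).
The final sound of *itdoz* is /z/, which is a sibilant, so the suffix is -zos, giving *itdozzos*.
*ukbo* — final sound /o/ (a vowel) → -a → *ukboa*.
Since the final sound of *puwit* is /t/ (a non-sibilant consonant), it takes -lo, giving *puwitlo*.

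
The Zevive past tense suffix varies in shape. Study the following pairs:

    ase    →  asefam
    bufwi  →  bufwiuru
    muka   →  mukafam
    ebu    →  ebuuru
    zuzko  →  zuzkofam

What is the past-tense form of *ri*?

riuru

The alternation tracks the last vowel of the stem — -uru when the last vowel of the stem is a high vowel (*bufwi*, *ebu*); -fam when the last vowel of the stem is a non-high vowel (*ase*, *muka*, *zuzko*).
*ri* — last vowel /i/ (a high vowel) → -uru → *riuru*.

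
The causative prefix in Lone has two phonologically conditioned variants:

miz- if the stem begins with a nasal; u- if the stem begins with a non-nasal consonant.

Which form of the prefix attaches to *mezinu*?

Since the first consonant of *mezinu* is /m/ (a nasal), it takes miz-.

miz-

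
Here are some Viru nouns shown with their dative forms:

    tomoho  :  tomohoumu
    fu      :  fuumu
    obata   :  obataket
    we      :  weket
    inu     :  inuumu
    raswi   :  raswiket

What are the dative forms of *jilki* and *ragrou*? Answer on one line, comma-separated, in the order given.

jilkiket, ragrouumu

The pattern is rounding harmony: -umu when the last vowel of the stem is a rounded vowel (*tomoho*, *fu*, *inu*); -ket when the last vowel of the stem is an unrounded vowel (*obata*, *we*, *raswi*).
*jilki* — last vowel /i/ (an unrounded vowel) → -ket → *jilkiket*.
Since the last vowel of *ragrou* is /u/ (a rounded vowel), it takes -umu, giving *ragrouumu*.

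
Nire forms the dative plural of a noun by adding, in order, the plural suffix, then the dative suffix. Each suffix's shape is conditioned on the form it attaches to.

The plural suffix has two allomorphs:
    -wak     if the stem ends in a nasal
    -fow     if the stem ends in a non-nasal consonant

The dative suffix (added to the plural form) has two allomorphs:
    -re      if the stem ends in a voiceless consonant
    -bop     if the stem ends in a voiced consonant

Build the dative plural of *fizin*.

The final consonant of *fizin* is /n/, which is a nasal, so the plural suffix is -wak, giving *fizinwak*.
The plural form *fizinwak* — final consonant /k/ (voiceless) → -re → *fizinwakre*.

fizinwakre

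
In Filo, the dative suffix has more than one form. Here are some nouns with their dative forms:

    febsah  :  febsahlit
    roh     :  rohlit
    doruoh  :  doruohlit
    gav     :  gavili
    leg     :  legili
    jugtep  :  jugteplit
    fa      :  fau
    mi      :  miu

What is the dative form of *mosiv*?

mosivili

The suffix is conditioned by the final sound: -lit when the stem ends in a voiceless consonant (*febsah*, *roh*, *doruoh*, *jugtep*); -ili when the stem ends in a voiced consonant (*gav*, *leg*); -u when the stem ends in a vowel (*fa*, *mi*).
*mosiv* — final sound /v/ (a voiced consonant) → -ili → *mosivili*.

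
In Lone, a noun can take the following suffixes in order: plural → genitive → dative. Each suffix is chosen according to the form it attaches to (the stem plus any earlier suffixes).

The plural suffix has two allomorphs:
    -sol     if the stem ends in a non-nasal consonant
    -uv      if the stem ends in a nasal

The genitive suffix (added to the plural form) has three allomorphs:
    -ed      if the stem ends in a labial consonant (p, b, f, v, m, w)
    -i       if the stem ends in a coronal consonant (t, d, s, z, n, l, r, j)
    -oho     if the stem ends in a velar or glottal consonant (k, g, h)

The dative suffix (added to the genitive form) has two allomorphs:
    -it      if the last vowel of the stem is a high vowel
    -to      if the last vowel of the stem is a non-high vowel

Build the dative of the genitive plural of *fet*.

fetsoliit

The final consonant of *fet* is /t/, which is non-nasal, so the plural suffix is -sol, giving *fetsol*.
The final consonant of the plural form *fetsol* is /l/, which is coronal, so the genitive suffix is -i, giving *fetsoli*.
The genitive form *fetsoli*: last vowel = /i/, a high vowel → -it → *fetsoliit*.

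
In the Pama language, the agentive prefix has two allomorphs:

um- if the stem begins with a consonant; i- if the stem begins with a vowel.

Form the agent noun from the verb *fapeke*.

Since the first sound of *fapeke* is /f/ (a consonant), it takes um-, giving *umfapeke*.

umfapeke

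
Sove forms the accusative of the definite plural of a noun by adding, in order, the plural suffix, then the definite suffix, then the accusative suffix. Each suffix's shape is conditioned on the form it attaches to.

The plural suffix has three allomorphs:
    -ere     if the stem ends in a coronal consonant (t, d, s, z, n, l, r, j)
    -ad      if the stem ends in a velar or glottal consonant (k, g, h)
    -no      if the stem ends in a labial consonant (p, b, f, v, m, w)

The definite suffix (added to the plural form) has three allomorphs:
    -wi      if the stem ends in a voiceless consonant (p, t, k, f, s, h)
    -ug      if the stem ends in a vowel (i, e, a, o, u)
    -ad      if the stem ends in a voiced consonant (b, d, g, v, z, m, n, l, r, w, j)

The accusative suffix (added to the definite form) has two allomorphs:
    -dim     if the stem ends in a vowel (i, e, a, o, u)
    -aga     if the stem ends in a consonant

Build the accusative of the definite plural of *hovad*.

*hovad* — final consonant /d/ (coronal) → -ere → *hovadere*.
Since the final sound of the plural form *hovadere* is /e/ (a vowel), it takes -ug, giving *hovadereug*.
Since the final sound of the definite form *hovadereug* is /g/ (a consonant), it takes -aga, giving *hovadereugaga*.

hovadereugaga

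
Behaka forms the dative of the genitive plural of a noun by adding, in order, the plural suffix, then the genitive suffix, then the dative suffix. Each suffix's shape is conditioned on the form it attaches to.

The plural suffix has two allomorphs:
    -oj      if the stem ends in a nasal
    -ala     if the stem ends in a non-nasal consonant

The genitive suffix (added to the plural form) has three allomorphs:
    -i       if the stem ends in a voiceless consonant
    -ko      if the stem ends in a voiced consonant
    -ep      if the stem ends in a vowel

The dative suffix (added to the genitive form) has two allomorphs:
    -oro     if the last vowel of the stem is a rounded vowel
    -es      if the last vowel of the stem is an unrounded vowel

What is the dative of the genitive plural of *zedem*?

*zedem*: final consonant = /m/, a nasal → -oj → *zedemoj*.
The final sound of the plural form *zedemoj* is /j/, which is a voiced consonant, so the genitive suffix is -ko, giving *zedemojko*.
The genitive form *zedemojko*: last vowel = /o/, a rounded vowel → -oro → *zedemojkooro*.

zedemojkooro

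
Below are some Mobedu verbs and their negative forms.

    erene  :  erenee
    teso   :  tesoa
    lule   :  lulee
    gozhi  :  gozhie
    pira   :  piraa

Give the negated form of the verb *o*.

oa

The alternation tracks the last vowel of the stem — -e when the last vowel of the stem is a front vowel (*erene*, *lule*, *gozhi*); -a when the last vowel of the stem is a back vowel (*teso*, *pira*).
*o* — last vowel /o/ (a back vowel) → -a → *oa*.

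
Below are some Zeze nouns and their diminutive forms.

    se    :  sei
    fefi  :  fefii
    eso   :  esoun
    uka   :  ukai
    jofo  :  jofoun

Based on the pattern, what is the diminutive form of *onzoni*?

onzonii

The pattern is rounding harmony: -un when the last vowel of the stem is a rounded vowel (*eso*, *jofo*); -i when the last vowel of the stem is an unrounded vowel (*se*, *fefi*, *uka*).
*onzoni*: last vowel = /i/, an unrounded vowel → -i → *onzonii*.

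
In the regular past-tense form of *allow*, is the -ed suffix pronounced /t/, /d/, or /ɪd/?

The stem *allow* ends in a voiced sound other than /d/.
The -ed suffix is realized as /ɪd/ after /t, d/; as /t/ after other voiceless consonants; and as /d/ after other voiced sounds.
So -ed on *allow* is pronounced /d/.

/d/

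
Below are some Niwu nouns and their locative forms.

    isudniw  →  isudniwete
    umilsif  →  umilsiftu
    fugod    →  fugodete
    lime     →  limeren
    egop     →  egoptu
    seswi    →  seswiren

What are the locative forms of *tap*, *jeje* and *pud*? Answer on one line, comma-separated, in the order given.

The alternation tracks the final sound of the stem — -tu when the stem ends in a voiceless consonant (*umilsif*, *egop*); -ete when the stem ends in a voiced consonant (*isudniw*, *fugod*); -ren when the stem ends in a vowel (*lime*, *seswi*).
The final sound of *tap* is /p/, which is a voiceless consonant, so the suffix is -tu, giving *taptu*.
The final sound of *jeje* is /e/, which is a vowel, so the suffix is -ren, giving *jejeren*.
*pud*: final sound = /d/, a voiced consonant → -ete → *pudete*.

taptu, jejeren, pudete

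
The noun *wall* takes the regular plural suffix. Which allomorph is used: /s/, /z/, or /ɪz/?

The stem *wall* ends in a voiced non-sibilant sound.
The plural suffix surfaces as /ɪz/ after sibilants, /s/ after other voiceless consonants, and /z/ after other voiced sounds.
So the plural -s on *wall* is pronounced /z/.

/z/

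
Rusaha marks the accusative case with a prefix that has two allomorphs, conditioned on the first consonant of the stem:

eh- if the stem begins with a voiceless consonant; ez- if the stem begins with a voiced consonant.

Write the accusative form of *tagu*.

*tagu*: first consonant = /t/, voiceless → eh- → *ehtagu*.

ehtagu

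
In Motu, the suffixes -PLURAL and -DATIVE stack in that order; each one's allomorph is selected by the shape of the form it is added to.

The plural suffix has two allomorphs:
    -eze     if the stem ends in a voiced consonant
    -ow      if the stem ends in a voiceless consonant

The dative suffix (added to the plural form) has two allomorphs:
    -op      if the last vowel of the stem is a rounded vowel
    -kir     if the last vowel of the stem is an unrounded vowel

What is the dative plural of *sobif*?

*sobif*: final consonant = /f/, voiceless → -ow → *sobifow*.
The last vowel of the plural form *sobifow* is /o/, which is a rounded vowel, so the dative suffix is -op, giving *sobifowop*.

sobifowop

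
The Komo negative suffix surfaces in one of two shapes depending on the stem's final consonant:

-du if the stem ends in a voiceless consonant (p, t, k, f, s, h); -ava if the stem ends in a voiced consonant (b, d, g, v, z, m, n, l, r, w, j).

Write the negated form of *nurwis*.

Since the final consonant of *nurwis* is /s/ (voiceless), it takes -du, giving *nurwisdu*.

nurwisdu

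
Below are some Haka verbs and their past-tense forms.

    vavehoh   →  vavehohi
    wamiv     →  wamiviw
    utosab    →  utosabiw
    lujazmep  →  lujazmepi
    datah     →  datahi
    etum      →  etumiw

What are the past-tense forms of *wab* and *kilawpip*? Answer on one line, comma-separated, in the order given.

The alternation tracks the final consonant of the stem — -i when the stem ends in a voiceless consonant (*vavehoh*, *lujazmep*, *datah*); -iw when the stem ends in a voiced consonant (*wamiv*, *utosab*, *etum*).
The final consonant of *wab* is /b/, which is voiced, so the suffix is -iw, giving *wabiw*.
Since the final consonant of *kilawpip* is /p/ (voiceless), it takes -i, giving *kilawpipi*.

wabiw, kilawpipi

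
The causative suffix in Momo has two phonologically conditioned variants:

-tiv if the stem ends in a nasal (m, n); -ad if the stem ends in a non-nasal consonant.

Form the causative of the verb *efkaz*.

efkazad

Since the final consonant of *efkaz* is /z/ (non-nasal), it takes -ad, giving *efkazad*.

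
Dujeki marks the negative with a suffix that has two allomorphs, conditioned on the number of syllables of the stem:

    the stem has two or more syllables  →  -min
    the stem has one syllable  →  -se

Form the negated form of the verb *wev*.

wevse

*wev* has one syllable, so the suffix is -se, giving *wevse*.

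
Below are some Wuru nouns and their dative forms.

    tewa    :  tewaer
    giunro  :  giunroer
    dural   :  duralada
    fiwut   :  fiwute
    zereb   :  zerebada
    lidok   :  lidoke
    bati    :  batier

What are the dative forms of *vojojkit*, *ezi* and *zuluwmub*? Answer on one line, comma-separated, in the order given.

vojojkite, ezier, zuluwmubada

The pattern is voicing of the final sound: -e when the stem ends in a voiceless consonant (*fiwut*, *lidok*); -ada when the stem ends in a voiced consonant (*dural*, *zereb*); -er when the stem ends in a vowel (*tewa*, *giunro*, *bati*).
The final sound of *vojojkit* is /t/, which is a voiceless consonant, so the suffix is -e, giving *vojojkite*.
*ezi*: final sound = /i/, a vowel → -er → *ezier*.
The final sound of *zuluwmub* is /b/, which is a voiced consonant, so the suffix is -ada, giving *zuluwmubada*.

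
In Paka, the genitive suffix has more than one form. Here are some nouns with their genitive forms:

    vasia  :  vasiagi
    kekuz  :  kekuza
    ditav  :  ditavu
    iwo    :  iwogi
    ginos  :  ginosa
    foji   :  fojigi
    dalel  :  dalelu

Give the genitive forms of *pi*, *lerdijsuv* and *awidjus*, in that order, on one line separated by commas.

The pattern is sibilance of the final sound: -a when the stem ends in a sibilant (*kekuz*, *ginos*); -u when the stem ends in a non-sibilant consonant (*ditav*, *dalel*); -gi when the stem ends in a vowel (*vasia*, *iwo*, *foji*).
The final sound of *pi* is /i/, which is a vowel, so the suffix is -gi, giving *pigi*.
*lerdijsuv* — final sound /v/ (a non-sibilant consonant) → -u → *lerdijsuvu*.
Since the final sound of *awidjus* is /s/ (a sibilant), it takes -a, giving *awidjusa*.

pigi, lerdijsuvu, awidjusa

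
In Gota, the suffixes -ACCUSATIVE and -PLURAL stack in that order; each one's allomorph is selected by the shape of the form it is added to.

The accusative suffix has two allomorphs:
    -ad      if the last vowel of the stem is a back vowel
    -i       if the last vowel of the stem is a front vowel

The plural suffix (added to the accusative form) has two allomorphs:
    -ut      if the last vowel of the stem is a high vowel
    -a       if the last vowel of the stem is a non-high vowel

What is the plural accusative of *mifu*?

*mifu* — last vowel /u/ (a back vowel) → -ad → *mifuad*.
The accusative form *mifuad*: last vowel = /a/, a non-high vowel → -a → *mifuada*.

mifuada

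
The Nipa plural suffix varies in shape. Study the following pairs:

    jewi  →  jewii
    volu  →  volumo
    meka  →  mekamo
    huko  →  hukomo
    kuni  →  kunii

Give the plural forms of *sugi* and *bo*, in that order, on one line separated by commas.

The alternation tracks the last vowel of the stem — -i when the last vowel of the stem is a front vowel (*jewi*, *kuni*); -mo when the last vowel of the stem is a back vowel (*volu*, *meka*, *huko*).
Since the last vowel of *sugi* is /i/ (a front vowel), it takes -i, giving *sugii*.
The last vowel of *bo* is /o/, which is a back vowel, so the suffix is -mo, giving *bomo*.

sugii, bomo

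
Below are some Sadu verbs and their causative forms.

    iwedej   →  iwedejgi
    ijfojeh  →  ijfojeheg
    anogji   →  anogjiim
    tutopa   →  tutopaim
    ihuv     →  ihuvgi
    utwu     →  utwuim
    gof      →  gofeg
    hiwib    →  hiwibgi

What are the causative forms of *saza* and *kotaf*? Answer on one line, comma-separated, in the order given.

sazaim, kotafeg

The suffix is conditioned by the final sound: -eg when the stem ends in a voiceless consonant (*ijfojeh*, *gof*); -gi when the stem ends in a voiced consonant (*iwedej*, *ihuv*, *hiwib*); -im when the stem ends in a vowel (*anogji*, *tutopa*, *utwu*).
*saza*: final sound = /a/, a vowel → -im → *sazaim*.
*kotaf* — final sound /f/ (a voiceless consonant) → -eg → *kotafeg*.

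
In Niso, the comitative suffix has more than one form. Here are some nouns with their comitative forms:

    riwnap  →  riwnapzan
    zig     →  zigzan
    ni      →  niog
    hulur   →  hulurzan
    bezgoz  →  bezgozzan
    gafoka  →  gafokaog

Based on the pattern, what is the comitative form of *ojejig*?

ojejigzan

The suffix is conditioned by the final sound: -zan when the stem ends in a consonant (*riwnap*, *zig*, *hulur*, *bezgoz*); -og when the stem ends in a vowel (*ni*, *gafoka*).
Since the final sound of *ojejig* is /g/ (a consonant), it takes -zan, giving *ojejigzan*.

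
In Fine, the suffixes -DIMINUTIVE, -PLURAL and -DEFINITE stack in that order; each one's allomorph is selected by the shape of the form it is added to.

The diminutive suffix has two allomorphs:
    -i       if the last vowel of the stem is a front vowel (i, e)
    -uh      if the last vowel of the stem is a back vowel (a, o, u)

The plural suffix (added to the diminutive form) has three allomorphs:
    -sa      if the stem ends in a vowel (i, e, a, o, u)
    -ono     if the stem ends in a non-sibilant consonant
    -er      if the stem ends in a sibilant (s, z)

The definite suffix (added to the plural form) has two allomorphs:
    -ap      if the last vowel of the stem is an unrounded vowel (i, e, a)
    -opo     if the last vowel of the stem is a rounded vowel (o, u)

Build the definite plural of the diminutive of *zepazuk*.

*zepazuk* — last vowel /u/ (a back vowel) → -uh → *zepazukuh*.
The diminutive form *zepazukuh* — final sound /h/ (a non-sibilant consonant) → -ono → *zepazukuhono*.
Since the last vowel of the plural form *zepazukuhono* is /o/ (a rounded vowel), it takes -opo, giving *zepazukuhonoopo*.

zepazukuhonoopo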